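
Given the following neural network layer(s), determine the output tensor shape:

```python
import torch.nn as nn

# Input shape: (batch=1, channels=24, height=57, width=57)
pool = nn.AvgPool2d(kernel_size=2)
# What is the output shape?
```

Input: (1, 24, 57, 57) -> Output: (1, 24, 28, 28)

Answer: (1, 24, 28, 28)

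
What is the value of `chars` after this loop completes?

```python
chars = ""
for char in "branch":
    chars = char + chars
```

Reverse 'branch'
`chars` takes the values: "" → "b" → "rb" → "arb" → "narb" → "cnarb" → "hcnarb"

Answer: "hcnarb"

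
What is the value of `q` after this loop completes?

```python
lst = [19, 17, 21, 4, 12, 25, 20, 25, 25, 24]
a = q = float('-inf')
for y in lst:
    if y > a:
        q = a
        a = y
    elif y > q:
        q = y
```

Second largest (with repeats) in [19, 17, 21, 4, 12, 25, 20, 25, 25, 24]
`q` takes the values: -inf → 17 → 19 → 21 → 25

Answer: 25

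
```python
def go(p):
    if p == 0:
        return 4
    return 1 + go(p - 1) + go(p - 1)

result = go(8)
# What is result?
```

go(p) = 1 + 2·go(p-1), go(0)=4. Closed form: (4+1)·2^8 - 1 = 1279.

Answer: 1279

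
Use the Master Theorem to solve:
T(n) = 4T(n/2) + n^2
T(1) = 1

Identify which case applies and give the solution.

a=4, b=2, f(n)=n^2. log_2(4) = 2. Since c=2 = 2, Case 2 applies: T(n) = Θ(n^log_b(a) · log n) = O(n^2 log n).

Answer: O(n^2 log n) - Case 2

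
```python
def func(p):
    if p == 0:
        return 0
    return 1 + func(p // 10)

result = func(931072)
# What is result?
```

Count of digits of 931072: 6

Answer: 6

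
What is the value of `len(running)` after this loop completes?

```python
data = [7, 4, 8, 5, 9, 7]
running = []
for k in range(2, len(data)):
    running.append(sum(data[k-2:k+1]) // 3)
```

Number of 3-element averages
`running` takes the values: [] → [6] → [6, 5] → [6, 5, 7] → [6, 5, 7, 7]
So `len(running)` = 4

Answer: 4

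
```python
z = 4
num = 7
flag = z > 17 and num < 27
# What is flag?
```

Trace:
`z = 4` → z = 4
`num = 7` → num = 7
`flag = z > 17 and num < 27` → flag = False
So flag = False

Answer: False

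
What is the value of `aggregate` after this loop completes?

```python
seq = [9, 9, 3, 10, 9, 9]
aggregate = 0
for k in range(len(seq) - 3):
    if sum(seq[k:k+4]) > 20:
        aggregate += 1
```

Count windows with sum > 20
`aggregate` takes the values: 0 → 1 → 2 → 3

Answer: 3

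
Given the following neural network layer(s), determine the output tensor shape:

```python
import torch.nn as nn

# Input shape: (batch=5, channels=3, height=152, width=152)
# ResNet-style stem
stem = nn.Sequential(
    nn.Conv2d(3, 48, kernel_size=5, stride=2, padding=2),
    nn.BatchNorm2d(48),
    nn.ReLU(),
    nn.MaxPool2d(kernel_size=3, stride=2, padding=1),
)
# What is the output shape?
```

Input: (5, 3, 152, 152) -> after Conv2d 5x5 stride=2: (5, 48, 76, 76) -> Output: (5, 48, 38, 38)

Answer: (5, 48, 38, 38)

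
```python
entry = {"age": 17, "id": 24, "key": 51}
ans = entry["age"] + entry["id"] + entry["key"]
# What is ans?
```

Trace:
`entry = {"age": 17, "id": 24, "key": 51}` → entry = {'age': 17, 'id': 24, 'key': 51}
`ans = entry["age"] + entry["id"] + entry["key"]` → ans = 92
So ans = 92

Answer: 92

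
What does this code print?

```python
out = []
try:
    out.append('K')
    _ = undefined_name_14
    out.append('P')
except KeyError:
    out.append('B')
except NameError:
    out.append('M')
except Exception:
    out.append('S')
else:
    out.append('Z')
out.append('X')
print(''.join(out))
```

Execution trace: 'K' (try body) → 'M' (except NameError) → 'X' (after the try/except). Output: KMX

Answer: KMX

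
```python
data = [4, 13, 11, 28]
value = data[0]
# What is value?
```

Trace:
`data = [4, 13, 11, 28]` → data = [4, 13, 11, 28]
`value = data[0]` → value = 4
So value = 4

Answer: 4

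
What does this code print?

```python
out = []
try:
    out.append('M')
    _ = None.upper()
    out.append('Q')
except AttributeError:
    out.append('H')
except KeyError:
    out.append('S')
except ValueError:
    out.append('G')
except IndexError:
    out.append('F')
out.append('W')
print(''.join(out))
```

Execution trace: 'M' (try body) → 'H' (except AttributeError) → 'W' (after the try/except). Output: MHW

Answer: MHW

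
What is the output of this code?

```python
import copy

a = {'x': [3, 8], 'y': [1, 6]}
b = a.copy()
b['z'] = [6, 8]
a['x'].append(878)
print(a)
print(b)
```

Key concept: shallow copy of dict with mutable values.
Step by step:
`a = {'x': [3, 8], 'y': [1, 6]}` → a = {'x': [3, 8], 'y': [1, 6]}
`b = a.copy()` → b = {'x': [3, 8], 'y': [1, 6]}
`b['z'] = [6, 8]` → b = {'x': [3, 8], 'y': [1, 6], 'z': [6, 8]}
`a['x'].append(878)` → a = {'x': [3, 8, 878], 'y': [1, 6]}; b = {'x': [3, 8, 878], 'y': [1, 6], 'z': [6, 8]}
`print(a)` → prints {'x': [3, 8, 878], 'y': [1, 6]}
`print(b)` → prints {'x': [3, 8, 878], 'y': [1, 6], 'z': [6, 8]}

Answer:
{'x': [3, 8, 878], 'y': [1, 6]}
{'x': [3, 8, 878], 'y': [1, 6], 'z': [6, 8]}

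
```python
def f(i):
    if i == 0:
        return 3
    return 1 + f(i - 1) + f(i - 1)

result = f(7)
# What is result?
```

f(i) = 1 + 2·f(i-1), f(0)=3. Closed form: (3+1)·2^7 - 1 = 511.

Answer: 511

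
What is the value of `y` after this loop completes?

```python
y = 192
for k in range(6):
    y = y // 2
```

Halve 6 times: 192 // 2^6 = 3
`y` takes the values: 192 → 96 → 48 → 24 → 12 → 6 → 3

Answer: 3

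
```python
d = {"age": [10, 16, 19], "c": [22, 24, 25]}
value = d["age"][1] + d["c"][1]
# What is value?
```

Trace:
`d = {"age": [10, 16, 19], "c": [22, 24, 25]}` → d = {'age': [10, 16, 19], 'c': [22, 24, 25]}
`value = d["age"][1] + d["c"][1]` → value = 40
So value = 40

Answer: 40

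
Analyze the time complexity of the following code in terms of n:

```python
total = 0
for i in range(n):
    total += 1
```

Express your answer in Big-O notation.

Each loop level contributes: n. Multiplying the contributions gives O(n).

Answer: O(n)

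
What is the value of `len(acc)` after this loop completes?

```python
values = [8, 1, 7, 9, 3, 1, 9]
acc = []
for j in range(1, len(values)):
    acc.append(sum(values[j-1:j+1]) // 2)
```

Number of 2-element averages
`acc` takes the values: [] → [4] → [4, 4] → [4, 4, 8] → [4, 4, 8, 6] → [4, 4, 8, 6, 2] → [4, 4, 8, 6, 2, 5]
So `len(acc)` = 6

Answer: 6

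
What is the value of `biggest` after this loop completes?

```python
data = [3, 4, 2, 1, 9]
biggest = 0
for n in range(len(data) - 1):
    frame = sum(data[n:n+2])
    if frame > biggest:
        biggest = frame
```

Max sum of 2-element window in [3, 4, 2, 1, 9]
`biggest` takes the values: 0 → 7 → 10

Answer: 10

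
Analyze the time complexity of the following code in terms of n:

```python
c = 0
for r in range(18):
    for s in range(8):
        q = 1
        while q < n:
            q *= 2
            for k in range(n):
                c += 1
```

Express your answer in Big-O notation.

Each loop level contributes: 1 × 1 × log n × n. Multiplying the contributions gives O(n log n).

Answer: O(n log n)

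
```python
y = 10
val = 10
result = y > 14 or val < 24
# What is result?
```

Trace:
`y = 10` → y = 10
`val = 10` → val = 10
`result = y > 14 or val < 24` → result = True
So result = True

Answer: True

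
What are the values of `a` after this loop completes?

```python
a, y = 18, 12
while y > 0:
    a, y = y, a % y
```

GCD of 18 and 12
`a` takes the values: 18 → 12 → 6

Answer: 6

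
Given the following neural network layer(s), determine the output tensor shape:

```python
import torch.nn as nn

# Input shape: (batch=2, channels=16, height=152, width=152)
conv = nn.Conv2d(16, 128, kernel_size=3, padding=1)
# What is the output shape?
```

Input: (2, 16, 152, 152) -> Output: (2, 128, 152, 152)

Answer: (2, 128, 152, 152)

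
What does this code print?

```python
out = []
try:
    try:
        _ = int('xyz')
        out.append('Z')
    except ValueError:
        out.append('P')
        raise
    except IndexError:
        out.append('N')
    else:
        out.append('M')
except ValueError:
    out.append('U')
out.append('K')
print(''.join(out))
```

Execution trace: 'P' (inner except ValueError) → 'U' (outer except ValueError) → 'K' (after the try/except). Output: PUK

Answer: PUK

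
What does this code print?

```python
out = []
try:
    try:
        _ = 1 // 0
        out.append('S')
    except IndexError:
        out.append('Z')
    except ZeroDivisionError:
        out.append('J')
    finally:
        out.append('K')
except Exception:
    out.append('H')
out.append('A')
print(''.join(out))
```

Execution trace: 'J' (inner except ZeroDivisionError) → 'K' (inner finally) → 'A' (after the try/except). Output: JKA

Answer: JKA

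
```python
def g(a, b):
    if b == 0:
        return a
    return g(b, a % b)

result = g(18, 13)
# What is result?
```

g(18, 13) -> g(13, 5) -> g(5, 3) -> g(3, 2) -> g(2, 1) -> g(1, 0) -> 1

Answer: 1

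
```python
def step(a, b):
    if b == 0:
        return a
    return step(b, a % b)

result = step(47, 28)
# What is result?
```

step(47, 28) -> step(28, 19) -> step(19, 9) -> step(9, 1) -> step(1, 0) -> 1

Answer: 1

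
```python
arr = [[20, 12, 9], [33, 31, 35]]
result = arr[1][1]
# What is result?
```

Trace:
`arr = [[20, 12, 9], [33, 31, 35]]` → arr = [[20, 12, 9], [33, 31, 35]]
`result = arr[1][1]` → result = 31
So result = 31

Answer: 31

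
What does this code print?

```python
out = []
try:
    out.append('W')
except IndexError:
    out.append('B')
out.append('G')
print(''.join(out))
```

Execution trace: 'W' (try body, no exception) → 'G' (after the try/except). Output: WG

Answer: WG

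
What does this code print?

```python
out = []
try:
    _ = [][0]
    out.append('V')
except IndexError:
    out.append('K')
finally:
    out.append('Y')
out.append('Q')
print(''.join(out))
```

Execution trace: 'K' (except IndexError) → 'Y' (finally) → 'Q' (after the try/except). Output: KYQ

Answer: KYQ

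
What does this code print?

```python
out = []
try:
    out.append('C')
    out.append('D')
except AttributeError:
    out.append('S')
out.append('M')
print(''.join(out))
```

Execution trace: 'C' (try body) → 'D' (try body, no exception) → 'M' (after the try/except). Output: CDM

Answer: CDM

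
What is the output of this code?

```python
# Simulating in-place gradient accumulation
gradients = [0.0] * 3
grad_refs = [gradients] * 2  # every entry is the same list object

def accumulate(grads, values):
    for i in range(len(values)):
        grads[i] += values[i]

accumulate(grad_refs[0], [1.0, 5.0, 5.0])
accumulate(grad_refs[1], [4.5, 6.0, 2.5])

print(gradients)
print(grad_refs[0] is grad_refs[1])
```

Key concept: gradient accumulation aliasing.
Step by step:
`gradients = [0.0] * 3` → gradients = [0.0, 0.0, 0.0]
`grad_refs = [gradients] * 2` → grad_refs = [[0.0, 0.0, 0.0], [0.0, 0.0, 0.0]]
`accumulate(grad_refs[0], [1.0, 5.0, 5.0])` → gradients = [1.0, 5.0, 5.0]; grad_refs = [[1.0, 5.0, 5.0], [1.0, 5.0, 5.0]]
`accumulate(grad_refs[1], [4.5, 6.0, 2.5])` → gradients = [5.5, 11.0, 7.5]; grad_refs = [[5.5, 11.0, 7.5], [5.5, 11.0, 7.5]]
`print(gradients)` → prints [5.5, 11.0, 7.5]
`print(grad_refs[0] is grad_refs[1])` → prints True

Answer:
[5.5, 11.0, 7.5]
True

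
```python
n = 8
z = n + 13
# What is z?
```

Trace:
`n = 8` → n = 8
`z = n + 13` → z = 21
So z = 21

Answer: 21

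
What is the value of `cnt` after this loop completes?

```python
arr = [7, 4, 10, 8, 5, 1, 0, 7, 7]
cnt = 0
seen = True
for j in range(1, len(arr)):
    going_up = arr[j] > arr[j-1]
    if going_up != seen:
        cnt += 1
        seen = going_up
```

Count direction changes in [7, 4, 10, 8, 5, 1, 0, 7, 7]
`cnt` takes the values: 0 → 1 → 2 → 3 → 4 → 5

Answer: 5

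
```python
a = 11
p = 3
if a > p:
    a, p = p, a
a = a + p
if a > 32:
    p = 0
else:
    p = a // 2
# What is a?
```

Trace:
`a = 11` → a = 11
`p = 3` → p = 3
`if a > p: ...` → a > p is True → a = 3; p = 11
`a = a + p` → a = 14
`if a > 32: ...` → a > 32 is False, take else branch → p = 7
So a = 14

Answer: 14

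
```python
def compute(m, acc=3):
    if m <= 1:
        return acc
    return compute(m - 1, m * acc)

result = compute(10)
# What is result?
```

Accumulator trace (n, acc): (10, 3) -> (9, 30) -> (8, 270) -> (7, 2160) -> (6, 15120) -> (5, 90720) -> (4, 453600) -> (3, 1814400) -> (2, 5443200) -> (1, 10886400) -> return 10886400

Answer: 10886400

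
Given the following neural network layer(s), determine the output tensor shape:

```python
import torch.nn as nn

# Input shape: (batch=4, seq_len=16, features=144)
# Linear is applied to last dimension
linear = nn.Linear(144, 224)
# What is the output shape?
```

Input: (4, 16, 144) -> Output: (4, 16, 224)

Answer: (4, 16, 224)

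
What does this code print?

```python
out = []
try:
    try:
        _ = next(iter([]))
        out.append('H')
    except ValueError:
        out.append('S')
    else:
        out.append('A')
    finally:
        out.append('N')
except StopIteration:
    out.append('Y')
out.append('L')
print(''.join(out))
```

Execution trace: 'N' (finally) → 'Y' (outer except StopIteration) → 'L' (after the try/except). Output: NYL

Answer: NYL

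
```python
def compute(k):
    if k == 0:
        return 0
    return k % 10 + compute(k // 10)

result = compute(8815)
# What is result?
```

Sum of digits of 8815: 5 + 1 + 8 + 8 = 22

Answer: 22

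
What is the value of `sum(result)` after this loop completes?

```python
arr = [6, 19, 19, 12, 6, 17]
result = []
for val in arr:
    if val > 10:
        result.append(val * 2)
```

Sum of doubled values > 10
`result` takes the values: [] → [38] → [38, 38] → [38, 38, 24] → [38, 38, 24, 34]
So `sum(result)` = 134

Answer: 134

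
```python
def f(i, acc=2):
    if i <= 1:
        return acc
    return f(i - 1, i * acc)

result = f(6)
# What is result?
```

Accumulator trace (n, acc): (6, 2) -> (5, 12) -> (4, 60) -> (3, 240) -> (2, 720) -> (1, 1440) -> return 1440

Answer: 1440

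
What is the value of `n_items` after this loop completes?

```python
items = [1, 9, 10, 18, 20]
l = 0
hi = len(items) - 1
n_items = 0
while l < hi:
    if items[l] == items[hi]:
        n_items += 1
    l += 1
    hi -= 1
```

Count matching pairs from ends
`n_items` takes the values: 0

Answer: 0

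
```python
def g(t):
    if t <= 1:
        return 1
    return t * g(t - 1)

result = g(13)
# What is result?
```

g(13) = 13 * 12 * 11 * 10 * 9 * 8 * 7 * 6 * 5 * 4 * 3 * 2 * 1 = 6227020800

Answer: 6227020800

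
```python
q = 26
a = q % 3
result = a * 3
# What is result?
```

Trace:
`q = 26` → q = 26
`a = q % 3` → a = 2
`result = a * 3` → result = 6
So result = 6

Answer: 6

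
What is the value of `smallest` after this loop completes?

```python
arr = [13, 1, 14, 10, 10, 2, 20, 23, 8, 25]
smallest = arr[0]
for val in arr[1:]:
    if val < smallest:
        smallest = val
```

Minimum of [13, 1, 14, 10, 10, 2, 20, 23, 8, 25]
`smallest` takes the values: 13 → 1

Answer: 1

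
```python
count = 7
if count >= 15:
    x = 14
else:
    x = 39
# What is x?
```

Trace:
`count = 7` → count = 7
`if count >= 15: ...` → count >= 15 is False, take else branch → x = 39
So x = 39

Answer: 39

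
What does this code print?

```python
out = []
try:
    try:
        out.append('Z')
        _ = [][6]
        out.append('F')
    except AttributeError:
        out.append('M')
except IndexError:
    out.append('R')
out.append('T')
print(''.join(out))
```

Execution trace: 'Z' (inner try body) → 'R' (outer except IndexError) → 'T' (after the try/except). Output: ZRT

Answer: ZRT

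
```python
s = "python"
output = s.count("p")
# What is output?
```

Trace:
`s = "python"` → s = 'python'
`output = s.count("p")` → output = 1
So output = 1

Answer: 1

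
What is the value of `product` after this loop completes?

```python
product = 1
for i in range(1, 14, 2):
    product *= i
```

Product of 1, 3, 5, ... up to 13
`product` takes the values: 1 → 3 → 15 → 105 → 945 → 10395 → 135135

Answer: 135135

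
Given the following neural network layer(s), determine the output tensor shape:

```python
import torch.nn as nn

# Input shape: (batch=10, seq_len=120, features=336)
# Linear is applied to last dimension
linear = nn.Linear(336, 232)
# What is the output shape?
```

Input: (10, 120, 336) -> Output: (10, 120, 232)

Answer: (10, 120, 232)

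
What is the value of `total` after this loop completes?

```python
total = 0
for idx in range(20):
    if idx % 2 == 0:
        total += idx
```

Sum of even numbers 0 to 19
`total` takes the values: 0 → 2 → 6 → 12 → 20 → 30 → 42 → 56 → 72 → 90

Answer: 90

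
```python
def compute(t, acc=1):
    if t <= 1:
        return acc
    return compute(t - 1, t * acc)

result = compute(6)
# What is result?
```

Accumulator trace (n, acc): (6, 1) -> (5, 6) -> (4, 30) -> (3, 120) -> (2, 360) -> (1, 720) -> return 720

Answer: 720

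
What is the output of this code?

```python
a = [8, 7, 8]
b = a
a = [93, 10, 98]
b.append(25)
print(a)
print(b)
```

Key concept: rebinding vs mutation: a is rebound to a new list, b still points at the original.
Step by step:
`a = [8, 7, 8]` → a = [8, 7, 8]
`b = a` → b = [8, 7, 8] (same object as a)
`a = [93, 10, 98]` → a = [93, 10, 98]
`b.append(25)` → b = [8, 7, 8, 25]
`print(a)` → prints [93, 10, 98]
`print(b)` → prints [8, 7, 8, 25]

Answer:
[93, 10, 98]
[8, 7, 8, 25]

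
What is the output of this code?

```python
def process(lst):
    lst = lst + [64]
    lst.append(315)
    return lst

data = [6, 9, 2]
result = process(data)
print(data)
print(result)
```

Key concept: rebinding parameter vs mutation.
Step by step:
`data = [6, 9, 2]` → data = [6, 9, 2]
`result = process(data)` → result = [6, 9, 2, 64, 315]
`print(data)` → prints [6, 9, 2]
`print(result)` → prints [6, 9, 2, 64, 315]

Answer:
[6, 9, 2]
[6, 9, 2, 64, 315]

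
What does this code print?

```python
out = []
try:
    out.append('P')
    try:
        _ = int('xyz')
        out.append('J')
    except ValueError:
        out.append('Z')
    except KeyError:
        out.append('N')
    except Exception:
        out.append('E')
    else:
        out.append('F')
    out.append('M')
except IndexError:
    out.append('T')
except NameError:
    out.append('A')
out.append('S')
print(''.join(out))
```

Execution trace: 'P' (try body) → 'Z' (inner except ValueError) → 'M' (try body, no exception) → 'S' (after the try/except). Output: PZMS

Answer: PZMS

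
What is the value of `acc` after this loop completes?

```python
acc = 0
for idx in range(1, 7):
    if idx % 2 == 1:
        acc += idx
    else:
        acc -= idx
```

Add odd, subtract even
`acc` takes the values: 0 → 1 → -1 → 2 → -2 → 3 → -3

Answer: -3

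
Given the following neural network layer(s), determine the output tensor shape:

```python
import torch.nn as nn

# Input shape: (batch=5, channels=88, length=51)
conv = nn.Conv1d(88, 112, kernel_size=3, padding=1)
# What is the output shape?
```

Input: (5, 88, 51) -> Output: (5, 112, 51)

Answer: (5, 112, 51)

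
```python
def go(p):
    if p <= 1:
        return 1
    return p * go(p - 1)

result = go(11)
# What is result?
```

go(11) = 11 * 10 * 9 * 8 * 7 * 6 * 5 * 4 * 3 * 2 * 1 = 39916800

Answer: 39916800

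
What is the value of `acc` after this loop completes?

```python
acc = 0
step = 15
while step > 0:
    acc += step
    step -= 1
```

Sum 15 down to 1
`acc` takes the values: 0 → 15 → 29 → 42 → 54 → 65 → 75 → 84 → 92 → 99 → 105 → 110 → 114 → 117 → 119 → 120

Answer: 120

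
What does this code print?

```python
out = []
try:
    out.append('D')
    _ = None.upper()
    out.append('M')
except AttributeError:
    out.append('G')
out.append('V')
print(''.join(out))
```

Execution trace: 'D' (try body) → 'G' (except AttributeError) → 'V' (after the try/except). Output: DGV

Answer: DGV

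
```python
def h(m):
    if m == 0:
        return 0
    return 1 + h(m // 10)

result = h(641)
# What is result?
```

Count of digits of 641: 3

Answer: 3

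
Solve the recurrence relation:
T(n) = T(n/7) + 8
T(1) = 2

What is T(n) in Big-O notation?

Each step divides n by 7 and adds 8. After log_7(n) steps we reach T(1)=2. So T(n) = 8·log_7(n) + 2 = O(log n).

Answer: O(log n)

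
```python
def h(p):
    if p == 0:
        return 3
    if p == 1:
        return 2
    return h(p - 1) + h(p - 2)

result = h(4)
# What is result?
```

Build up from base cases: h(0)=3, h(1)=2, h(2)=5, h(3)=7, h(4)=12

Answer: 12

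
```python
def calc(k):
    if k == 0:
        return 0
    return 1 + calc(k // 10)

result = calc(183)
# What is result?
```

Count of digits of 183: 3

Answer: 3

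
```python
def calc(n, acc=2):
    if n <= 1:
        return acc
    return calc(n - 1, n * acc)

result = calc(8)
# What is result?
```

Accumulator trace (n, acc): (8, 2) -> (7, 16) -> (6, 112) -> (5, 672) -> (4, 3360) -> (3, 13440) -> (2, 40320) -> (1, 80640) -> return 80640

Answer: 80640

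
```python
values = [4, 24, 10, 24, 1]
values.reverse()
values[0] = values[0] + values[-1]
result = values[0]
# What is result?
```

Trace:
`values = [4, 24, 10, 24, 1]` → values = [4, 24, 10, 24, 1]
`values.reverse()` → values = [1, 24, 10, 24, 4]
`values[0] = values[0] + values[-1]` → values = [5, 24, 10, 24, 4]
`result = values[0]` → result = 5
So result = 5

Answer: 5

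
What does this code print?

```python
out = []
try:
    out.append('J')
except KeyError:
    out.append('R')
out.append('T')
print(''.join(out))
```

Execution trace: 'J' (try body, no exception) → 'T' (after the try/except). Output: JT

Answer: JT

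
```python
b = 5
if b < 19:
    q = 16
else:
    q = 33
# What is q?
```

Trace:
`b = 5` → b = 5
`if b < 19: ...` → b < 19 is True → q = 16
So q = 16

Answer: 16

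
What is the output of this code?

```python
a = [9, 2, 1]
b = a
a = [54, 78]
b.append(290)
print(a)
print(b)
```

Key concept: rebinding vs mutation: a is rebound to a new list, b still points at the original.
Step by step:
`a = [9, 2, 1]` → a = [9, 2, 1]
`b = a` → b = [9, 2, 1] (same object as a)
`a = [54, 78]` → a = [54, 78]
`b.append(290)` → b = [9, 2, 1, 290]
`print(a)` → prints [54, 78]
`print(b)` → prints [9, 2, 1, 290]

Answer:
[54, 78]
[9, 2, 1, 290]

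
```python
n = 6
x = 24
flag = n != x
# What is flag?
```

Trace:
`n = 6` → n = 6
`x = 24` → x = 24
`flag = n != x` → flag = True
So flag = True

Answer: True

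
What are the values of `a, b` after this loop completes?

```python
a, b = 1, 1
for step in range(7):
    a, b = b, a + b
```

Fibonacci: after 7 iterations
`a, b` takes the values: (1, 1) → (1, 2) → (2, 3) → (3, 5) → (5, 8) → (8, 13) → (13, 21) → (21, 34)

Answer: 21, 34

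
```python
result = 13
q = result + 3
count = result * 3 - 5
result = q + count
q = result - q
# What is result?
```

Trace:
`result = 13` → result = 13
`q = result + 3` → q = 16
`count = result * 3 - 5` → count = 34
`result = q + count` → result = 50
`q = result - q` → q = 34
So result = 50

Answer: 50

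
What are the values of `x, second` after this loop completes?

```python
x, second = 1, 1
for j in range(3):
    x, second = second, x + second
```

Fibonacci: after 3 iterations
`x, second` takes the values: (1, 1) → (1, 2) → (2, 3) → (3, 5)

Answer: 3, 5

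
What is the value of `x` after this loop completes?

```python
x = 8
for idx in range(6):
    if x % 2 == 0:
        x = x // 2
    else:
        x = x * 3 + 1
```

Collatz-style transformation from 8
`x` takes the values: 8 → 4 → 2 → 1 → 4 → 2 → 1

Answer: 1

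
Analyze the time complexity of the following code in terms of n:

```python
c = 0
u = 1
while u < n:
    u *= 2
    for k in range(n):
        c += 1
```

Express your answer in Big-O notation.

Each loop level contributes: log n × n. Multiplying the contributions gives O(n log n).

Answer: O(n log n)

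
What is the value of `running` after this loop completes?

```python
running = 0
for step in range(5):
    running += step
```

Sum of 0 to 4 = 10
`running` takes the values: 0 → 1 → 3 → 6 → 10

Answer: 10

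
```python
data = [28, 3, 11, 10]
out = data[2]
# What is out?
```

Trace:
`data = [28, 3, 11, 10]` → data = [28, 3, 11, 10]
`out = data[2]` → out = 11
So out = 11

Answer: 11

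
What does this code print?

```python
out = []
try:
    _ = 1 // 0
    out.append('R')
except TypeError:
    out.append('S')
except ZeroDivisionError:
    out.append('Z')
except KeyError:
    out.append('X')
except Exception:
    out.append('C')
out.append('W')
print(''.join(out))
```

Execution trace: 'Z' (except ZeroDivisionError) → 'W' (after the try/except). Output: ZW

Answer: ZW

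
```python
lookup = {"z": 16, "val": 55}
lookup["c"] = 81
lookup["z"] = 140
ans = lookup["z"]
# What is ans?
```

Trace:
`lookup = {"z": 16, "val": 55}` → lookup = {'z': 16, 'val': 55}
`lookup["c"] = 81` → lookup = {'z': 16, 'val': 55, 'c': 81}
`lookup["z"] = 140` → lookup = {'z': 140, 'val': 55, 'c': 81}
`ans = lookup["z"]` → ans = 140
So ans = 140

Answer: 140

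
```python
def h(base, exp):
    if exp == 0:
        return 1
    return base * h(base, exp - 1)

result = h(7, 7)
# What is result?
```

h(7, 7) = 7 * 7 * 7 * 7 * 7 * 7 * 7 = 823543

Answer: 823543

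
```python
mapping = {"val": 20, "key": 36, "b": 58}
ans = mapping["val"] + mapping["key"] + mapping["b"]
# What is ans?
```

Trace:
`mapping = {"val": 20, "key": 36, "b": 58}` → mapping = {'val': 20, 'key': 36, 'b': 58}
`ans = mapping["val"] + mapping["key"] + mapping["b"]` → ans = 114
So ans = 114

Answer: 114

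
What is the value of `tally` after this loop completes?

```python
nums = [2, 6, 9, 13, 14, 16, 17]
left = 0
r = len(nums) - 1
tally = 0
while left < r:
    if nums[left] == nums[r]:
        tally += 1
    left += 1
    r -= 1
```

Count matching pairs from ends
`tally` takes the values: 0

Answer: 0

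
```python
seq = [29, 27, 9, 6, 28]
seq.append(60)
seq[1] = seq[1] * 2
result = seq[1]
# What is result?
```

Trace:
`seq = [29, 27, 9, 6, 28]` → seq = [29, 27, 9, 6, 28]
`seq.append(60)` → seq = [29, 27, 9, 6, 28, 60]
`seq[1] = seq[1] * 2` → seq = [29, 54, 9, 6, 28, 60]
`result = seq[1]` → result = 54
So result = 54

Answer: 54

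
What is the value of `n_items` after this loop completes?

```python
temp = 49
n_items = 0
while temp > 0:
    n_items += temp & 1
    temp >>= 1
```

Count set bits in 49 (binary: 0b110001)
`n_items` takes the values: 0 → 1 → 2 → 3

Answer: 3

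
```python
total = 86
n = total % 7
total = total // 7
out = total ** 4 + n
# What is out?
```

Trace:
`total = 86` → total = 86
`n = total % 7` → n = 2
`total = total // 7` → total = 12
`out = total ** 4 + n` → out = 20738
So out = 20738

Answer: 20738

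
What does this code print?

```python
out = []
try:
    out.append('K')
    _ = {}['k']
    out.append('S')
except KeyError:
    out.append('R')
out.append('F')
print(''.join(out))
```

Execution trace: 'K' (try body) → 'R' (except KeyError) → 'F' (after the try/except). Output: KRF

Answer: KRF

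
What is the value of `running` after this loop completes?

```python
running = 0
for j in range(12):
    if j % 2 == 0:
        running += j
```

Sum of even numbers 0 to 11
`running` takes the values: 0 → 2 → 6 → 12 → 20 → 30

Answer: 30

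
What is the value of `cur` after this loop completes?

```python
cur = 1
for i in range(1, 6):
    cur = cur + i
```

Start at 1, add 1 through 5
`cur` takes the values: 1 → 2 → 4 → 7 → 11 → 16

Answer: 16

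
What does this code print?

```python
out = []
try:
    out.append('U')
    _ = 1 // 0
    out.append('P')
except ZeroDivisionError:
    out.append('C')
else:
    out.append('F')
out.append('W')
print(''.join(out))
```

Execution trace: 'U' (try body) → 'C' (except ZeroDivisionError) → 'W' (after the try/except). Output: UCW

Answer: UCW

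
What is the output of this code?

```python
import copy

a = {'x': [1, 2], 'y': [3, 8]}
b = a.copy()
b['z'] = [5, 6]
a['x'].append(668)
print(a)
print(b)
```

Key concept: shallow copy of dict with mutable values.
Step by step:
`a = {'x': [1, 2], 'y': [3, 8]}` → a = {'x': [1, 2], 'y': [3, 8]}
`b = a.copy()` → b = {'x': [1, 2], 'y': [3, 8]}
`b['z'] = [5, 6]` → b = {'x': [1, 2], 'y': [3, 8], 'z': [5, 6]}
`a['x'].append(668)` → a = {'x': [1, 2, 668], 'y': [3, 8]}; b = {'x': [1, 2, 668], 'y': [3, 8], 'z': [5, 6]}
`print(a)` → prints {'x': [1, 2, 668], 'y': [3, 8]}
`print(b)` → prints {'x': [1, 2, 668], 'y': [3, 8], 'z': [5, 6]}

Answer:
{'x': [1, 2, 668], 'y': [3, 8]}
{'x': [1, 2, 668], 'y': [3, 8], 'z': [5, 6]}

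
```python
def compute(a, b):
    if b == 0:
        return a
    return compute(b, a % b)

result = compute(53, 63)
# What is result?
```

compute(53, 63) -> compute(63, 53) -> compute(53, 10) -> compute(10, 3) -> compute(3, 1) -> compute(1, 0) -> 1

Answer: 1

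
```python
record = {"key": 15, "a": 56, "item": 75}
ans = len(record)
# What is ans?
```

Trace:
`record = {"key": 15, "a": 56, "item": 75}` → record = {'key': 15, 'a': 56, 'item': 75}
`ans = len(record)` → ans = 3
So ans = 3

Answer: 3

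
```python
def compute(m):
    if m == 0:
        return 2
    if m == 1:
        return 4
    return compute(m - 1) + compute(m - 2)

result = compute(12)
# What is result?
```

Build up from base cases: compute(0)=2, compute(1)=4, compute(2)=6, compute(3)=10, compute(4)=16, compute(5)=26, compute(6)=42, ..., compute(12)=754

Answer: 754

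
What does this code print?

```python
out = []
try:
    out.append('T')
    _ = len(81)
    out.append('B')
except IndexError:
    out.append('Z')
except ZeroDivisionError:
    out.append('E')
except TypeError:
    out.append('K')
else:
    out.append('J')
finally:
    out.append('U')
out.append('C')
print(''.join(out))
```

Execution trace: 'T' (try body) → 'K' (except TypeError) → 'U' (finally) → 'C' (after the try/except). Output: TKUC

Answer: TKUC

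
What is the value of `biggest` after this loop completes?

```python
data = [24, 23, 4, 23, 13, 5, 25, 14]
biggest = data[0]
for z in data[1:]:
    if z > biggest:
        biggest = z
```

Maximum of [24, 23, 4, 23, 13, 5, 25, 14]
`biggest` takes the values: 24 → 25

Answer: 25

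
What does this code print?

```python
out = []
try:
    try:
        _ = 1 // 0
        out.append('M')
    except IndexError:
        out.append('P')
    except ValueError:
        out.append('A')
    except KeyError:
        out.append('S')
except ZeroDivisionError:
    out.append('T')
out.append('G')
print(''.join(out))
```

Execution trace: 'T' (outer except ZeroDivisionError) → 'G' (after the try/except). Output: TG

Answer: TG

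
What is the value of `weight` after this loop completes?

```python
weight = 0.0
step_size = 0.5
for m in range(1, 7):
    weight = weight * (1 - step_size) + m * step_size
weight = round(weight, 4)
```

Moving average with lr=0.5
`weight` takes the values: 0.0 → 0.5 → 1.25 → 2.125 → 3.0625 → 4.03125 → 5.015625 → 5.0156

Answer: 5.0156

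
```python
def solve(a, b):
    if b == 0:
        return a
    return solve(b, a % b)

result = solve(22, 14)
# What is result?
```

solve(22, 14) -> solve(14, 8) -> solve(8, 6) -> solve(6, 2) -> solve(2, 0) -> 2

Answer: 2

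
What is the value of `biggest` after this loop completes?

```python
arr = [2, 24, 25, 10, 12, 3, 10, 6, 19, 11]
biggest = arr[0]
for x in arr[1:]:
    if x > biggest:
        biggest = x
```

Maximum of [2, 24, 25, 10, 12, 3, 10, 6, 19, 11]
`biggest` takes the values: 2 → 24 → 25

Answer: 25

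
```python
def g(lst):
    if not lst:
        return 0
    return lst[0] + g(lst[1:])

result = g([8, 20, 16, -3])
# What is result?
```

8 + 20 + 16 + (-3) + 0 = 41

Answer: 41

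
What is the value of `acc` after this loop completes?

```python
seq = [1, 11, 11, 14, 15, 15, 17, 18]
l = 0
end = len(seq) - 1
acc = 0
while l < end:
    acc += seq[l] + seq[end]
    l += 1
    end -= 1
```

Sum of pairs from ends
`acc` takes the values: 0 → 19 → 47 → 73 → 102

Answer: 102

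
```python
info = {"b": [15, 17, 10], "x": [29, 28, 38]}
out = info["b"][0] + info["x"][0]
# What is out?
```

Trace:
`info = {"b": [15, 17, 10], "x": [29, 28, 38]}` → info = {'b': [15, 17, 10], 'x': [29, 28, 38]}
`out = info["b"][0] + info["x"][0]` → out = 44
So out = 44

Answer: 44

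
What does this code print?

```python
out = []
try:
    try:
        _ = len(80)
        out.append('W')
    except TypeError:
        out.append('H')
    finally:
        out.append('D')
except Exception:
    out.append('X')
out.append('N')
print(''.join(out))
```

Execution trace: 'H' (inner except TypeError) → 'D' (inner finally) → 'N' (after the try/except). Output: HDN

Answer: HDN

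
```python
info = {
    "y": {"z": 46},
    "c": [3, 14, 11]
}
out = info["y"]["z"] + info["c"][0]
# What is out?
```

Trace:
`info = { ...` → info = {'y': {'z': 46}, 'c': [3, 14, 11]}
`out = info["y"]["z"] + info["c"][0]` → out = 49
So out = 49

Answer: 49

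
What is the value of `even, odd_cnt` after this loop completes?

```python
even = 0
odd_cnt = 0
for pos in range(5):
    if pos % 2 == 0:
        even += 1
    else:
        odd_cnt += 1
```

Count evens and odds in range(5)
`even, odd_cnt` takes the values: (0, 0) → (1, 0) → (1, 1) → (2, 1) → (2, 2) → (3, 2)

Answer: 3, 2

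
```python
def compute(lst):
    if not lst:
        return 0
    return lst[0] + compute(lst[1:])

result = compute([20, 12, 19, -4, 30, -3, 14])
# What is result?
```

20 + 12 + 19 + (-4) + 30 + (-3) + 14 + 0 = 88

Answer: 88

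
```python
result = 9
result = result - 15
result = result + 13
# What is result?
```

Trace:
`result = 9` → result = 9
`result = result - 15` → result = -6
`result = result + 13` → result = 7
So result = 7

Answer: 7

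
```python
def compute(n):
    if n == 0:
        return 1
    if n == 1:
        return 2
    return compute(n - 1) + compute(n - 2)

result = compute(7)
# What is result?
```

Build up from base cases: compute(0)=1, compute(1)=2, compute(2)=3, compute(3)=5, compute(4)=8, compute(5)=13, compute(6)=21, ..., compute(7)=34

Answer: 34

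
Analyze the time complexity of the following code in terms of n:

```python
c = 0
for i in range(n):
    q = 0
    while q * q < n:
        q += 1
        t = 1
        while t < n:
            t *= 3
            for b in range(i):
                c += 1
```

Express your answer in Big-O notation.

Each loop level contributes: n × √n × log n × n. Multiplying the contributions gives O(n^2√n log n).

Answer: O(n^2√n log n)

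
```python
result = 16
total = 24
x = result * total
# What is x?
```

Trace:
`result = 16` → result = 16
`total = 24` → total = 24
`x = result * total` → x = 384
So x = 384

Answer: 384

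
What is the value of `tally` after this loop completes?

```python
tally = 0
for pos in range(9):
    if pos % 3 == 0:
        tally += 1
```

Count numbers divisible by 3 in range(9)
`tally` takes the values: 0 → 1 → 2 → 3

Answer: 3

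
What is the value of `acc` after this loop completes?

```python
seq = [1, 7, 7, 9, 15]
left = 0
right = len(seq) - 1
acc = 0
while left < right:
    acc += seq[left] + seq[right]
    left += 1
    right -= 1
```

Sum of pairs from ends
`acc` takes the values: 0 → 16 → 32

Answer: 32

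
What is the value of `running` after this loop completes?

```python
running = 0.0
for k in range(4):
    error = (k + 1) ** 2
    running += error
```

Sum of squared losses 1² + 2² + ... + 4²
`running` takes the values: 0.0 → 1.0 → 5.0 → 14.0 → 30.0

Answer: 30.0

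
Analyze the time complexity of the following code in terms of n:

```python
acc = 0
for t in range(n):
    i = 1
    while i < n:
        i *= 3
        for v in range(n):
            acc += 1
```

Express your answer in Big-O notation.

Each loop level contributes: n × log n × n. Multiplying the contributions gives O(n^2 log n).

Answer: O(n^2 log n)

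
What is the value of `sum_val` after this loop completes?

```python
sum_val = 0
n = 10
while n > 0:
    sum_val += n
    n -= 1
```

Sum 10 down to 1
`sum_val` takes the values: 0 → 10 → 19 → 27 → 34 → 40 → 45 → 49 → 52 → 54 → 55

Answer: 55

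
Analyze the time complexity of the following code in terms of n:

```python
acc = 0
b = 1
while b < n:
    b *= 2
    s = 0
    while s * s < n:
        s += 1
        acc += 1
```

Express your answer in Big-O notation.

Each loop level contributes: log n × √n. Multiplying the contributions gives O(√n log n).

Answer: O(√n log n)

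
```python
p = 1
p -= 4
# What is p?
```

Trace:
`p = 1` → p = 1
`p -= 4` → p = -3
So p = -3

Answer: -3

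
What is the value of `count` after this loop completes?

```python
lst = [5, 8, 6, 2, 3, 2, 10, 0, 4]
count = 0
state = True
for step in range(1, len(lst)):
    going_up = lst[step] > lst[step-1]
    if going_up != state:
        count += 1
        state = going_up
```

Count direction changes in [5, 8, 6, 2, 3, 2, 10, 0, 4]
`count` takes the values: 0 → 1 → 2 → 3 → 4 → 5 → 6

Answer: 6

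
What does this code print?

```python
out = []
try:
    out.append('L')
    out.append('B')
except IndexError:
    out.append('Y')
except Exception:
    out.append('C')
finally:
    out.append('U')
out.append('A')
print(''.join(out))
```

Execution trace: 'L' (try body) → 'B' (try body, no exception) → 'U' (finally) → 'A' (after the try/except). Output: LBUA

Answer: LBUA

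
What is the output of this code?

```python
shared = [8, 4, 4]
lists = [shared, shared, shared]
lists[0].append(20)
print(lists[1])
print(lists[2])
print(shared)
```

Key concept: list of same reference.
Step by step:
`shared = [8, 4, 4]` → shared = [8, 4, 4]
`lists = [shared, shared, shared]` → lists = [[8, 4, 4], [8, 4, 4], [8, 4, 4]]
`lists[0].append(20)` → shared = [8, 4, 4, 20]; lists = [[8, 4, 4, 20], [8, 4, 4, 20], [8, 4, 4, 20]]
`print(lists[1])` → prints [8, 4, 4, 20]
`print(lists[2])` → prints [8, 4, 4, 20]
`print(shared)` → prints [8, 4, 4, 20]

Answer:
[8, 4, 4, 20]
[8, 4, 4, 20]
[8, 4, 4, 20]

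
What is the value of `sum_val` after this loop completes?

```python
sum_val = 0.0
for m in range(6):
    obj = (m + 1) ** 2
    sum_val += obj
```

Sum of squared losses 1² + 2² + ... + 6²
`sum_val` takes the values: 0.0 → 1.0 → 5.0 → 14.0 → 30.0 → 55.0 → 91.0

Answer: 91.0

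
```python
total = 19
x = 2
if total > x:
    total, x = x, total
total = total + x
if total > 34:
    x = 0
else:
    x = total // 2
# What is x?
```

Trace:
`total = 19` → total = 19
`x = 2` → x = 2
`if total > x: ...` → total > x is True → total = 2; x = 19
`total = total + x` → total = 21
`if total > 34: ...` → total > 34 is False, take else branch → x = 10
So x = 10

Answer: 10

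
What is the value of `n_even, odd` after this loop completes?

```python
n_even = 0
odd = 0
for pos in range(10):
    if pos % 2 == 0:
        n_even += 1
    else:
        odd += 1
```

Count evens and odds in range(10)
`n_even, odd` takes the values: (0, 0) → (1, 0) → (1, 1) → (2, 1) → (2, 2) → (3, 2) → (3, 3) → (4, 3) → (4, 4) → (5, 4) → (5, 5)

Answer: 5, 5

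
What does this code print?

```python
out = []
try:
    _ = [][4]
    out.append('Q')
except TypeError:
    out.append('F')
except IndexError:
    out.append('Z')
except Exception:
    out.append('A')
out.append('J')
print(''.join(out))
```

Execution trace: 'Z' (except IndexError) → 'J' (after the try/except). Output: ZJ

Answer: ZJ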